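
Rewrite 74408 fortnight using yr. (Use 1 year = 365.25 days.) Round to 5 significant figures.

2852.1 yr

1 fortnight = 0.0383299 yr.
So 74408 × 0.0383299 ≈ 2852.1 yr.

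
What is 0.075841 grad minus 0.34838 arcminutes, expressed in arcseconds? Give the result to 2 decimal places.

0.075841 grad = 245.725 arcsec and 0.34838 arcmin = 20.9028 arcsec.
245.725 − 20.9028 ≈ 224.82 arcsec.

224.82 arcseconds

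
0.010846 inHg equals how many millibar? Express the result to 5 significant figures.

0.36729 millibar

1 inch of mercury = 33.8639 mbar.
Then 0.010846 × 33.8639 ≈ 0.36729 mbar.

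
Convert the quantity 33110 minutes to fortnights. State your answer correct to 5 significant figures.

1.6424 fortnights

1 minute = 4.96032e-5 fortnight.
33110 × 4.96032e-5 ≈ 1.6424 fortnight.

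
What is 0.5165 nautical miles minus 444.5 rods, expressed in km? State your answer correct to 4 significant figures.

-1.279 km

0.5165 nmi = 0.956558 km and 444.5 rod = 2.23548 km.
0.956558 − 2.23548 ≈ -1.279 km.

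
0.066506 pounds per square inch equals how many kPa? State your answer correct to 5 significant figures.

1 psi = 6.89476 kPa.
Then 0.066506 × 6.89476 ≈ 0.45854 kPa.

0.45854 kPa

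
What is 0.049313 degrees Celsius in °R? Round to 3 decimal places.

491.759 °R

°R = (°C + 273.15) × 9/5.
Applying the formula gives 491.759 °R.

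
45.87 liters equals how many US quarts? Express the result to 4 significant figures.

1 L = 1.05669 US qt.
So 45.87 × 1.05669 ≈ 48.47 US qt.

48.47 US quarts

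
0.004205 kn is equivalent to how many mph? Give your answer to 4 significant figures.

1 knot = 1.15078 mph.
So 0.004205 × 1.15078 ≈ 0.004839 mph.

0.004839 mph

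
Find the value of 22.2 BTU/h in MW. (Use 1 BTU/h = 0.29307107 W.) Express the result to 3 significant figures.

1 BTU per hour = 2.93071e-7 megawatts.
Thus 22.2 × 2.93071e-7 ≈ 6.51e-6 MW.

6.51e-6 megawatts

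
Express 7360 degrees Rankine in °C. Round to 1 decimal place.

°R = (°C + 273.15) × 9/5.
Applying the formula gives 3815.7 °C.

3815.7 °C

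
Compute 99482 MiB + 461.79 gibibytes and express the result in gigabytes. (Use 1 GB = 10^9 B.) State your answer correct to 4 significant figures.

600.2 GB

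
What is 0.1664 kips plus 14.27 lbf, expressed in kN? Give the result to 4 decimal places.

0.1664 kip = 0.740184 kN and 14.27 lbf = 0.0634761 kN.
0.740184 + 0.0634761 ≈ 0.8037 kN.

0.8037 kN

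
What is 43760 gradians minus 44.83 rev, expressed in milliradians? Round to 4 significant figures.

405700 mrad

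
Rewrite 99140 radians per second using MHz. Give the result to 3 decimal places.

0.016 megahertz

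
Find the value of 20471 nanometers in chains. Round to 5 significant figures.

1 nanometer = 4.97097 × 10^-11 chains.
Thus 20471 × 4.97097 × 10^-11 ≈ 1.0176 × 10^-6 chain.

1.0176 × 10^-6 chains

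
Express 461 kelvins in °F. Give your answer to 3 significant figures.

K = (°F + 459.67) × 5/9.
Applying the formula gives 370 °F.

370 degrees Fahrenheit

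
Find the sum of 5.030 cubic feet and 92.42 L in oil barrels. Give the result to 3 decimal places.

5.030 ft³ = 0.895881 bbl and 92.42 L = 0.581304 bbl.
0.895881 + 0.581304 ≈ 1.477 bbl.

1.477 bbl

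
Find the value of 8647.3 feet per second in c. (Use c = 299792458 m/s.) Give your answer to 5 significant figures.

1 foot per second = 1.01670 × 10^-9 c.
Thus 8647.3 × 1.01670 × 10^-9 ≈ 8.7917 × 10^-6 c.

8.7917 × 10^-6 c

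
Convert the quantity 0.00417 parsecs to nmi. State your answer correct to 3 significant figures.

1 pc = 1.66613 × 10^13 nmi.
So 0.00417 × 1.66613 × 10^13 ≈ 6.95 × 10^10 nmi.

6.95 × 10^10 nmi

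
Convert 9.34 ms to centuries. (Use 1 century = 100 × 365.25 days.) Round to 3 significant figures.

2.96 × 10^-12 centuries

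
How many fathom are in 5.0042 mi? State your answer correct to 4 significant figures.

1 mile = 880.000 fathoms.
Thus 5.0042 × 880.000 ≈ 4404 fathom.

4404 fathom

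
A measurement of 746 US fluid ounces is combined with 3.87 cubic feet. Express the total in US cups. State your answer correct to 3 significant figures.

556 US cup

746 US fl oz = 93.2500 US cup and 3.87 ft³ = 463.194 US cup.
93.2500 + 463.194 ≈ 556 US cup.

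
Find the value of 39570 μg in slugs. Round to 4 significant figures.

2.711e-6 slug

1 microgram = 6.85218e-11 slug.
So 39570 × 6.85218e-11 ≈ 2.711e-6 slug.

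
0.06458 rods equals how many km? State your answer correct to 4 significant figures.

1 rod = 0.00502920 km.
So 0.06458 × 0.00502920 ≈ 0.0003248 km.

0.0003248 km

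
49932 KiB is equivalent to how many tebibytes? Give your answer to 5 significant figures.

1 KiB = 9.31323 × 10^-10 TiB.
Thus 49932 × 9.31323 × 10^-10 ≈ 4.6503 × 10^-5 TiB.

4.6503 × 10^-5 tebibytes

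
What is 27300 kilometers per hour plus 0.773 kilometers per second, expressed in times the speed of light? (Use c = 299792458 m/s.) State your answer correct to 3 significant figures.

2.79 × 10^-5 times the speed of light

27300 km/h = 2.52953 × 10^-5 c and 0.773 km/s = 2.57845 × 10^-6 c.
2.52953 × 10^-5 + 2.57845 × 10^-6 ≈ 2.79 × 10^-5 c.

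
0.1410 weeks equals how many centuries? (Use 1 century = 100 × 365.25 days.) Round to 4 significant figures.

1 wk = 0.000191650 century.
Thus 0.1410 × 0.000191650 ≈ 2.702e-5 century.

2.702e-5 century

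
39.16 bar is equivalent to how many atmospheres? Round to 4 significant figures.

1 bar = 0.986923 atm.
Thus 39.16 × 0.986923 ≈ 38.65 atm.

38.65 atm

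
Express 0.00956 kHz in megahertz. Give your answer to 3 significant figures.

1 kHz = 0.00100000 MHz.
0.00956 × 0.00100000 ≈ 9.56e-6 MHz.

9.56e-6 megahertz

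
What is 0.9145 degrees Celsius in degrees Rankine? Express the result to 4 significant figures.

493.3 degrees Rankine

°R = (°C + 273.15) × 9/5.
Applying the formula gives 493.3 °R.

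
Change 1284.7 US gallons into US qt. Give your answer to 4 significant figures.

1 US gal = 4.00000 US qt.
So 1284.7 × 4.00000 ≈ 5139 US qt.

5139 US quarts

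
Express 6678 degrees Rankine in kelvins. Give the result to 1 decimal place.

3710.0 K

°R = K × 9/5.
Applying the formula gives 3710.0 K.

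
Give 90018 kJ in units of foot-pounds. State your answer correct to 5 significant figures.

6.6394e+7 foot-pounds

1 kilojoule = 737.562 ft·lbf.
90018 × 737.562 ≈ 6.6394e+7 ft·lbf.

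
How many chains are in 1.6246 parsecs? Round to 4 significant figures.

1 parsec = 1.53388 × 10^15 chains.
1.6246 × 1.53388 × 10^15 ≈ 2.492 × 10^15 chain.

2.492 × 10^15 chains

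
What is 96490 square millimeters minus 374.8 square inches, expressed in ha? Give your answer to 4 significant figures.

-1.453 × 10^-5 hectares

96490 mm² = 9.64900 × 10^-6 ha and 374.8 in² = 2.41806 × 10^-5 ha.
9.64900 × 10^-6 − 2.41806 × 10^-5 ≈ -1.453 × 10^-5 ha.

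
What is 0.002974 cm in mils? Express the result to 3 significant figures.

1.17 mil

1 centimeter = 393.701 mil.
0.002974 × 393.701 ≈ 1.17 mil.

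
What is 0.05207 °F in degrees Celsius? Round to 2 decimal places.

-17.75 °C

°F = °C × 9/5 + 32.
Applying the formula gives -17.75 °C.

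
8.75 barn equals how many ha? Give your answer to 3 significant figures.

8.75e-32 ha

1 barn = 1.00000e-32 hectares.
So 8.75 × 1.00000e-32 ≈ 8.75e-32 ha.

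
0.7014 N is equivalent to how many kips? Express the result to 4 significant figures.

0.0001577 kips

1 newton = 0.000224809 kip.
Then 0.7014 × 0.000224809 ≈ 0.0001577 kip.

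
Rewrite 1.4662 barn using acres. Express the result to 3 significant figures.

1 barn = 2.47105e-32 acre.
So 1.4662 × 2.47105e-32 ≈ 3.62e-32 acre.

3.62e-32 acres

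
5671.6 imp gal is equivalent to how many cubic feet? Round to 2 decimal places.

1 imp gal = 0.160544 cubic feet.
Thus 5671.6 × 0.160544 ≈ 910.54 ft³.

910.54 ft³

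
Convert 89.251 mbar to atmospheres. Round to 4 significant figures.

1 millibar = 0.000986923 atmospheres.
So 89.251 × 0.000986923 ≈ 0.08808 atm.

0.08808 atm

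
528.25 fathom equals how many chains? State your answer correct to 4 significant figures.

1 fathom = 0.0909091 chains.
Thus 528.25 × 0.0909091 ≈ 48.02 chain.

48.02 chains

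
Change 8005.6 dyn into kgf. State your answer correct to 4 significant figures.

1 dyne = 1.01972e-6 kilograms-force.
Then 8005.6 × 1.01972e-6 ≈ 0.008163 kgf.

0.008163 kgf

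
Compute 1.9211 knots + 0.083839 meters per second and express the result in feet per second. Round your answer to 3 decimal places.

3.518 ft/s

1.9211 kn = 3.24245 ft/s and 0.083839 m/s = 0.275062 ft/s.
3.24245 + 0.275062 ≈ 3.518 ft/s.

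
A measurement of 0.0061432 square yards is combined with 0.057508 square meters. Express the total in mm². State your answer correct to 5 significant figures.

62644 square millimeters

0.0061432 yd² = 5136.498 mm² and 0.057508 m² = 57508.00 mm².
5136.498 + 57508.00 ≈ 62644 mm².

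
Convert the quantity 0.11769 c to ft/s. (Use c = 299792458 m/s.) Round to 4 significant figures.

1 speed of light = 9.83571 × 10^8 feet per second.
So 0.11769 × 9.83571 × 10^8 ≈ 1.158 × 10^8 ft/s.

1.158 × 10^8 ft/s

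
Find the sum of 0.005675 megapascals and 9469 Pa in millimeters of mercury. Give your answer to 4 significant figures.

0.005675 MPa = 42.5660 mmHg and 9469 Pa = 71.0233 mmHg.
42.5660 + 71.0233 ≈ 113.6 mmHg.

113.6 mmHg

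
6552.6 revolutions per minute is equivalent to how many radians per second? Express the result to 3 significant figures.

1 rpm = 0.104720 radians per second.
6552.6 × 0.104720 ≈ 686 rad/s.

686 rad/s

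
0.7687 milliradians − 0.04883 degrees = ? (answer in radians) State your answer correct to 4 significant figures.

0.7687 mrad = 0.000768700 rad and 0.04883 ° = 0.000852244 rad.
0.000768700 − 0.000852244 ≈ -8.354e-5 rad.

-8.354e-5 rad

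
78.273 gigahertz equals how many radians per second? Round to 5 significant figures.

4.9180e+11 radians per second

1 gigahertz = 6.28319e+9 radians per second.
Thus 78.273 × 6.28319e+9 ≈ 4.9180e+11 rad/s.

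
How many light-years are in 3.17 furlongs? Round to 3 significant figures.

1 furlong = 2.12635 × 10^-14 ly.
So 3.17 × 2.12635 × 10^-14 ≈ 6.74 × 10^-14 ly.

6.74 × 10^-14 light-years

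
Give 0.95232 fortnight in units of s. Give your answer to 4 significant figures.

1 fortnight = 1.20960 × 10^6 s.
Thus 0.95232 × 1.20960 × 10^6 ≈ 1.152 × 10^6 s.

1.152 × 10^6 s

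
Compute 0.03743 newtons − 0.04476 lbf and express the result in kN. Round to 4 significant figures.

-0.0001617 kilonewtons

0.03743 N = 3.74300e-5 kN and 0.04476 lbf = 0.000199102 kN.
3.74300e-5 − 0.000199102 ≈ -0.0001617 kN.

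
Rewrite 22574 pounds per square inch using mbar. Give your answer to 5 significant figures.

1 pound per square inch = 68.9476 millibar.
Thus 22574 × 68.9476 ≈ 1.5564 × 10^6 mbar.

1.5564 × 10^6 mbar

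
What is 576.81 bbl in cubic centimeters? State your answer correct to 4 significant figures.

1 bbl = 158987 cubic centimeters.
Then 576.81 × 158987 ≈ 9.171 × 10^7 cm³.

9.171 × 10^7 cubic centimeters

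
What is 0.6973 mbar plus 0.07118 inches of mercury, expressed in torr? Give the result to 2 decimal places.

0.6973 mbar = 0.523018 torr and 0.07118 inHg = 1.80797 torr.
0.523018 + 1.80797 ≈ 2.33 torr.

2.33 torr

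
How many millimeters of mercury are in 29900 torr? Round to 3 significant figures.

29900 mmHg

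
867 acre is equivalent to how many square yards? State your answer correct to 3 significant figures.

4.20 × 10^6 yd²

1 acre = 4840.00 yd².
So 867 × 4840.00 ≈ 4.20 × 10^6 yd².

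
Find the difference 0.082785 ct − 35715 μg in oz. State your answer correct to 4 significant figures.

0.082785 ct = 0.000584031 oz and 35715 μg = 0.00125981 oz.
0.000584031 − 0.00125981 ≈ -0.0006758 oz.

-0.0006758 oz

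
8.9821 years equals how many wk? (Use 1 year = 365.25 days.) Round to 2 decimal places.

468.67 weeks

1 yr = 52.1786 wk.
Then 8.9821 × 52.1786 ≈ 468.67 wk.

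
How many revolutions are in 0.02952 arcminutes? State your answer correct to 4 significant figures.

1.367e-6 revolutions

1 arcminute = 4.62963e-5 revolutions.
So 0.02952 × 4.62963e-5 ≈ 1.367e-6 rev.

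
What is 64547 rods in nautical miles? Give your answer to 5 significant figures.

175.28 nautical miles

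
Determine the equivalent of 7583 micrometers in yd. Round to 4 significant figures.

0.008293 yards

1 micrometer = 1.09361e-6 yd.
7583 × 1.09361e-6 ≈ 0.008293 yd.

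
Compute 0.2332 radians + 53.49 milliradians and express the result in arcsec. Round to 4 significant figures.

0.2332 rad = 48101.0 arcsec and 53.49 mrad = 11033.1 arcsec.
48101.0 + 11033.1 ≈ 59130 arcsec.

59130 arcsec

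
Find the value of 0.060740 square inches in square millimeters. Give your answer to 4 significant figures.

39.19 mm²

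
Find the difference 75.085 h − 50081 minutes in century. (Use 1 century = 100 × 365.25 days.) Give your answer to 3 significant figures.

75.085 h = 8.56548 × 10^-5 century and 50081 min = 0.000952183 century.
8.56548 × 10^-5 − 0.000952183 ≈ -0.000867 century.

-0.000867 centuries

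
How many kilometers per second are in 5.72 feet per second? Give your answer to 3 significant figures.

0.00174 kilometers per second

1 ft/s = 0.000304800 kilometers per second.
Thus 5.72 × 0.000304800 ≈ 0.00174 km/s.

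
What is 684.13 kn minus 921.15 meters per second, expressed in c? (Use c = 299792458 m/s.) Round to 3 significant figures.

684.13 kn = 1.17397e-6 c and 921.15 m/s = 3.07263e-6 c.
1.17397e-6 − 3.07263e-6 ≈ -1.90e-6 c.

-1.90e-6 times the speed of light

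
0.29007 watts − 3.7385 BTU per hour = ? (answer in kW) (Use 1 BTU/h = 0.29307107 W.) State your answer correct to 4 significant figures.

-0.0008056 kW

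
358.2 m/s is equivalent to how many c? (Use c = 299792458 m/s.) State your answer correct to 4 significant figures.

1.195e-6 times the speed of light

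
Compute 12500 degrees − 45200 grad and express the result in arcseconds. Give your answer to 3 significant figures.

12500 ° = 4.50000e+7 arcsec and 45200 grad = 1.46448e+8 arcsec.
4.50000e+7 − 1.46448e+8 ≈ -1.01e+8 arcsec.

-1.01e+8 arcseconds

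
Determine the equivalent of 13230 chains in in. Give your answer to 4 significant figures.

1.048e+7 in

1 chain = 792.000 in.
Thus 13230 × 792.000 ≈ 1.048e+7 in.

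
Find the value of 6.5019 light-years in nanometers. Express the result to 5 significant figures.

1 ly = 9.46073e+24 nanometers.
Thus 6.5019 × 9.46073e+24 ≈ 6.1513e+25 nm.

6.1513e+25 nanometers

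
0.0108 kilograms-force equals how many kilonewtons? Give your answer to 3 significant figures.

0.000106 kilonewtons

1 kilogram-force = 0.00980665 kN.
Then 0.0108 × 0.00980665 ≈ 0.000106 kN.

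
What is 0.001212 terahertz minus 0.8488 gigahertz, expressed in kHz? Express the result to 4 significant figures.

363200 kHz

0.001212 THz = 1.21200 × 10^6 kHz and 0.8488 GHz = 848800 kHz.
1.21200 × 10^6 − 848800 ≈ 363200 kHz.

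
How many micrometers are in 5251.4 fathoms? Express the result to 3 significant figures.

1 fathom = 1.82880 × 10^6 μm.
5251.4 × 1.82880 × 10^6 ≈ 9.60 × 10^9 μm.

9.60 × 10^9 μm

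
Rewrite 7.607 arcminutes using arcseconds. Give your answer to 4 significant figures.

456.4 arcsec

1 arcminute = 60.0000 arcseconds.
7.607 × 60.0000 ≈ 456.4 arcsec.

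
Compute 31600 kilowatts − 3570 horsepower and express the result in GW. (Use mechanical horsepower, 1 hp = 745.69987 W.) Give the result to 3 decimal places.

31600 kW = 0.0316000 GW and 3570 hp = 0.00266215 GW.
0.0316000 − 0.00266215 ≈ 0.029 GW.

0.029 GW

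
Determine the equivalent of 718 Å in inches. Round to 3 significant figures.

1 Å = 3.93701e-9 in.
718 × 3.93701e-9 ≈ 2.83e-6 in.

2.83e-6 inches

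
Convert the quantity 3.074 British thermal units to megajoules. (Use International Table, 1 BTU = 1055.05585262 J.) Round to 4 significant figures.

0.003243 megajoules

1 British thermal unit = 0.00105506 MJ.
Thus 3.074 × 0.00105506 ≈ 0.003243 MJ.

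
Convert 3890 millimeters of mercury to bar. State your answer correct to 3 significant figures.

5.19 bar

1 millimeter of mercury = 0.00133322 bar.
3890 × 0.00133322 ≈ 5.19 bar.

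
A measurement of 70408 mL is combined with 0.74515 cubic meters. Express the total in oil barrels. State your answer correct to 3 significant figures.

70408 mL = 0.442853 bbl and 0.74515 m³ = 4.68685 bbl.
0.442853 + 4.68685 ≈ 5.13 bbl.

5.13 bbl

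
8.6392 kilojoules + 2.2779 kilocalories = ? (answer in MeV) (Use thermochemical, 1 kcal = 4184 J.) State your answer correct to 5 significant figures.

8.6392 kJ = 5.39216e+16 MeV and 2.2779 kcal = 5.94862e+16 MeV.
5.39216e+16 + 5.94862e+16 ≈ 1.1341e+17 MeV.

1.1341e+17 MeV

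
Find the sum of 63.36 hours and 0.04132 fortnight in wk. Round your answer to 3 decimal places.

0.460 wk

63.36 h = 0.377143 wk and 0.04132 fortnight = 0.0826400 wk.
0.377143 + 0.0826400 ≈ 0.460 wk.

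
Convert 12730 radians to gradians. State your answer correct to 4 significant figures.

810400 grad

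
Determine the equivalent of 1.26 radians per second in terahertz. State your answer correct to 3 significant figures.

1 rad/s = 1.59155e-13 terahertz.
So 1.26 × 1.59155e-13 ≈ 2.01e-13 THz.

2.01e-13 THz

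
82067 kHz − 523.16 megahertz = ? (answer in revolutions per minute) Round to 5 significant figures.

82067 kHz = 4.92402 × 10^9 rpm and 523.16 MHz = 3.13896 × 10^10 rpm.
4.92402 × 10^9 − 3.13896 × 10^10 ≈ -2.6466 × 10^10 rpm.

-2.6466 × 10^10 rpm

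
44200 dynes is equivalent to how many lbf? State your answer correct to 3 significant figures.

0.0994 pounds-force

1 dyne = 2.24809e-6 lbf.
44200 × 2.24809e-6 ≈ 0.0994 lbf.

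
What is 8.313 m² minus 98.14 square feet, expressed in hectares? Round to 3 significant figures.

8.313 m² = 0.0008313000 ha and 98.14 ft² = 0.0009117504 ha.
0.0008313000 − 0.0009117504 ≈ -8.05e-5 ha.

-8.05e-5 hectares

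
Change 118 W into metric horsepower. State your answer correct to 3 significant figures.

1 W = 0.00135962 PS.
Thus 118 × 0.00135962 ≈ 0.160 PS.

0.160 metric horsepower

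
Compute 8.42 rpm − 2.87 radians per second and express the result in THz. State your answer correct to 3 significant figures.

-3.16 × 10^-13 terahertz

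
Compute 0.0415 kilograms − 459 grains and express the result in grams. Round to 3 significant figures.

0.0415 kg = 41.5000 g and 459 gr = 29.7427 g.
41.5000 − 29.7427 ≈ 11.8 g.

11.8 g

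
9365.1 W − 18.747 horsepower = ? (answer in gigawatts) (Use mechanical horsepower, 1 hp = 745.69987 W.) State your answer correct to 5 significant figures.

9365.1 W = 9.36510e-6 GW and 18.747 hp = 1.39796e-5 GW.
9.36510e-6 − 1.39796e-5 ≈ -4.6145e-6 GW.

-4.6145e-6 GW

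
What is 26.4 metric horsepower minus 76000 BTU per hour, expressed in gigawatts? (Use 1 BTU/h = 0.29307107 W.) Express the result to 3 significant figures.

-2.86e-6 GW

26.4 PS = 1.94172e-5 GW and 76000 BTU/h = 2.22734e-5 GW.
1.94172e-5 − 2.22734e-5 ≈ -2.86e-6 GW.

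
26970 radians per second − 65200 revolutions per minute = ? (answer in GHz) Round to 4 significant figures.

26970 rad/s = 4.29241e-6 GHz and 65200 rpm = 1.08667e-6 GHz.
4.29241e-6 − 1.08667e-6 ≈ 3.206e-6 GHz.

3.206e-6 GHz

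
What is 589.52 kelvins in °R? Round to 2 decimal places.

°R = K × 9/5.
Applying the formula gives 1061.14 °R.

1061.14 °R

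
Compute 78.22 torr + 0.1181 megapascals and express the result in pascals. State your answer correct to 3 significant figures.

78.22 torr = 10428.5 Pa and 0.1181 MPa = 118100 Pa.
10428.5 + 118100 ≈ 129000 Pa.

129000 Pa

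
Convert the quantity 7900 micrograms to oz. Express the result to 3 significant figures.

1 μg = 3.52740e-8 ounces.
So 7900 × 3.52740e-8 ≈ 0.000279 oz.

0.000279 oz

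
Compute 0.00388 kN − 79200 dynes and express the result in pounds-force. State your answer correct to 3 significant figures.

0.694 lbf

0.00388 kN = 0.872259 lbf and 79200 dyn = 0.178049 lbf.
0.872259 − 0.178049 ≈ 0.694 lbf.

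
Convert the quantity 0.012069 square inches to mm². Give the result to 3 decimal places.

1 in² = 645.160 square millimeters.
Thus 0.012069 × 645.160 ≈ 7.786 mm².

7.786 mm²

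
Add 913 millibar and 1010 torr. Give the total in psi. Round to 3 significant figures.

913 mbar = 13.2419 psi and 1010 torr = 19.5301 psi.
13.2419 + 19.5301 ≈ 32.8 psi.

32.8 psi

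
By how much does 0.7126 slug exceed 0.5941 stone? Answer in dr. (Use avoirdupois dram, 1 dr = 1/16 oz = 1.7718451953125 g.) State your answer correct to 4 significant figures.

3740 dr

0.7126 slug = 5869.37 dr and 0.5941 st = 2129.25 dr.
5869.37 − 2129.25 ≈ 3740 dr.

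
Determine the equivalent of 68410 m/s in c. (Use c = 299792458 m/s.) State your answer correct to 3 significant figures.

0.000228 c

1 meter per second = 3.33564e-9 c.
Thus 68410 × 3.33564e-9 ≈ 0.000228 c.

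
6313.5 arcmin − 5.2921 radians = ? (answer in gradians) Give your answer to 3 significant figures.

-220 grad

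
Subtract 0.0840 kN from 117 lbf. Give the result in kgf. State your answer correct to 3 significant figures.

117 lbf = 53.0703 kgf and 0.0840 kN = 8.56562 kgf.
53.0703 − 8.56562 ≈ 44.5 kgf.

44.5 kilograms-force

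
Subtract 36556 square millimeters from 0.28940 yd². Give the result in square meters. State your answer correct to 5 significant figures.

0.28940 yd² = 0.241975 m² and 36556 mm² = 0.0365560 m².
0.241975 − 0.0365560 ≈ 0.20542 m².

0.20542 square meters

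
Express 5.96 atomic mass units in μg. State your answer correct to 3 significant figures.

9.90e-18 μg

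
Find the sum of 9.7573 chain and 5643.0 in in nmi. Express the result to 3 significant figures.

0.183 nautical miles

9.7573 chain = 0.105986 nmi and 5643.0 in = 0.0773932 nmi.
0.105986 + 0.0773932 ≈ 0.183 nmi.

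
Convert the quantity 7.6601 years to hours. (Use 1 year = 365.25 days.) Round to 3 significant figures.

67100 h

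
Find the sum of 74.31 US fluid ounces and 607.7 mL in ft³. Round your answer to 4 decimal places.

0.0991 ft³

74.31 US fl oz = 0.0776078 ft³ and 607.7 mL = 0.0214607 ft³.
0.0776078 + 0.0214607 ≈ 0.0991 ft³.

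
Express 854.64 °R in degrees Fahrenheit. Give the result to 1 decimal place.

°R = °F + 459.67.
Applying the formula gives 395.0 °F.

395.0 °F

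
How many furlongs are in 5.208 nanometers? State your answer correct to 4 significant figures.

1 nanometer = 4.97097e-12 furlongs.
5.208 × 4.97097e-12 ≈ 2.589e-11 furlong.

2.589e-11 furlong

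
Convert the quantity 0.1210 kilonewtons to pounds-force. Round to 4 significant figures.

27.20 pounds-force

1 kN = 224.809 pounds-force.
Thus 0.1210 × 224.809 ≈ 27.20 lbf.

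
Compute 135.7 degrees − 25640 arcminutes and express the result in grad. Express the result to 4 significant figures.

-324.0 gradians

135.7 ° = 150.778 grad and 25640 arcmin = 474.815 grad.
150.778 − 474.815 ≈ -324.0 grad.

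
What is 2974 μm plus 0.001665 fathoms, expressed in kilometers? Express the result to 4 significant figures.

2974 μm = 2.97400e-6 km and 0.001665 fathom = 3.04495e-6 km.
2.97400e-6 + 3.04495e-6 ≈ 6.019e-6 km.

6.019e-6 km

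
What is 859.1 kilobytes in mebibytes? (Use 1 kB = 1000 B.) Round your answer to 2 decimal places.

1 kilobyte = 0.000953674 MiB.
859.1 × 0.000953674 ≈ 0.82 MiB.

0.82 mebibytes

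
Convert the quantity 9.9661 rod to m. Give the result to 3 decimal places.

1 rod = 5.02920 m.
So 9.9661 × 5.02920 ≈ 50.122 m.

50.122 m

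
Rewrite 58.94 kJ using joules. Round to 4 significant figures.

1 kJ = 1000.00 J.
Thus 58.94 × 1000.00 ≈ 58940 J.

58940 joules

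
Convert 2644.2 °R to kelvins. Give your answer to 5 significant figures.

1469.0 K

°R = K × 9/5.
Applying the formula gives 1469.0 K.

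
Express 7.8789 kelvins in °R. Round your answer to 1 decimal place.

14.2 °R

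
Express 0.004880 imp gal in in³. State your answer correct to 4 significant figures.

1.354 in³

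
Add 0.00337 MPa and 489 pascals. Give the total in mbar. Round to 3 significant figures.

38.6 millibar

0.00337 MPa = 33.7000 mbar and 489 Pa = 4.89000 mbar.
33.7000 + 4.89000 ≈ 38.6 mbar.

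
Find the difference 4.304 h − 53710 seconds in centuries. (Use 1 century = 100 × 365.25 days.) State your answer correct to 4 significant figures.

-1.211e-5 centuries

4.304 h = 4.90988e-6 century and 53710 s = 1.70197e-5 century.
4.90988e-6 − 1.70197e-5 ≈ -1.211e-5 century.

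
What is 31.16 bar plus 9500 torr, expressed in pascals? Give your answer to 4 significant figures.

31.16 bar = 3.11600 × 10^6 Pa and 9500 torr = 1.26656 × 10^6 Pa.
3.11600 × 10^6 + 1.26656 × 10^6 ≈ 4.383 × 10^6 Pa.

4.383 × 10^6 Pa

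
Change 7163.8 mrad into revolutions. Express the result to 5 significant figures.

1 mrad = 0.000159155 rev.
7163.8 × 0.000159155 ≈ 1.1402 rev.

1.1402 rev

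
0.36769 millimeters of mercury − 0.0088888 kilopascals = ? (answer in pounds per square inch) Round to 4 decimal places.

0.0058 pounds per square inch

0.36769 mmHg = 0.00710994 psi and 0.0088888 kPa = 0.00128921 psi.
0.00710994 − 0.00128921 ≈ 0.0058 psi.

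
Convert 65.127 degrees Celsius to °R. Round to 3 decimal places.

°R = (°C + 273.15) × 9/5.
Applying the formula gives 608.899 °R.

608.899 °R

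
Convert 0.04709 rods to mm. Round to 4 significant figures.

236.8 millimeters

1 rod = 5029.20 mm.
Then 0.04709 × 5029.20 ≈ 236.8 mm.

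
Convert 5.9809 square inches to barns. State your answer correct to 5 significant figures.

3.8586e+25 barns

1 square inch = 6.45160e+24 barn.
5.9809 × 6.45160e+24 ≈ 3.8586e+25 barn.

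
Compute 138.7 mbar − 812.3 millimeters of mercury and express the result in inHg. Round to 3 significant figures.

-27.9 inHg

138.7 mbar = 4.09581 inHg and 812.3 mmHg = 31.9803 inHg.
4.09581 − 31.9803 ≈ -27.9 inHg.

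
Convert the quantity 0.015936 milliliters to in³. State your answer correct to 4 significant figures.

0.0009725 in³

1 milliliter = 0.0610237 cubic inches.
Then 0.015936 × 0.0610237 ≈ 0.0009725 in³.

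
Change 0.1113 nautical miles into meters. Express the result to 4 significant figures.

206.1 meters

1 nmi = 1852.00 m.
Thus 0.1113 × 1852.00 ≈ 206.1 m.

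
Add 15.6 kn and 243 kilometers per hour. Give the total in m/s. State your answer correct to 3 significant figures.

15.6 kn = 8.02533 m/s and 243 km/h = 67.5000 m/s.
8.02533 + 67.5000 ≈ 75.5 m/s.

75.5 meters per second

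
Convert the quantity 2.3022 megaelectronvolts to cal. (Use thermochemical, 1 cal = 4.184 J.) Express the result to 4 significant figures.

1 megaelectronvolt = 3.82929 × 10^-14 cal.
2.3022 × 3.82929 × 10^-14 ≈ 8.816 × 10^-14 cal.

8.816 × 10^-14 cal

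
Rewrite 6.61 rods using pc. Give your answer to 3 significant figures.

1 rod = 1.62985 × 10^-16 pc.
6.61 × 1.62985 × 10^-16 ≈ 1.08 × 10^-15 pc.

1.08 × 10^-15 parsecs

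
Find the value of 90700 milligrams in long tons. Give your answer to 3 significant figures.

1 mg = 9.84207e-10 long ton.
Thus 90700 × 9.84207e-10 ≈ 8.93e-5 long ton.

8.93e-5 long ton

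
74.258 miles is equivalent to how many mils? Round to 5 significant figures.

1 mile = 6.33600e+7 mil.
Thus 74.258 × 6.33600e+7 ≈ 4.7050e+9 mil.

4.7050e+9 mils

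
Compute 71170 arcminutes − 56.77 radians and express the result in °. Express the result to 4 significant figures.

71170 arcmin = 1186.17 ° and 56.77 rad = 3252.68 °.
1186.17 − 3252.68 ≈ -2067 °.

-2067 °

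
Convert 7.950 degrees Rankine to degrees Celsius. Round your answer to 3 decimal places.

°R = (°C + 273.15) × 9/5.
Applying the formula gives -268.733 °C.

-268.733 °C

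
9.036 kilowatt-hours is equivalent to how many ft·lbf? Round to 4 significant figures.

2.399 × 10^7 ft·lbf

1 kWh = 2.65522 × 10^6 foot-pounds.
Then 9.036 × 2.65522 × 10^6 ≈ 2.399 × 10^7 ft·lbf.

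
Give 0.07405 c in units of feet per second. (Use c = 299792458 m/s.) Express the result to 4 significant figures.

7.283 × 10^7 ft/s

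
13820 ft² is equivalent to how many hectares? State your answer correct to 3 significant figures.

1 square foot = 9.29030 × 10^-6 ha.
Thus 13820 × 9.29030 × 10^-6 ≈ 0.128 ha.

0.128 ha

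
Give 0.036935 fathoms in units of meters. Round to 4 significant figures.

1 fathom = 1.82880 m.
Then 0.036935 × 1.82880 ≈ 0.06755 m.

0.06755 m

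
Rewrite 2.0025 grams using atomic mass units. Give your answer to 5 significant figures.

1.2059 × 10^24 atomic mass units

1 gram = 6.02214 × 10^23 atomic mass units.
Thus 2.0025 × 6.02214 × 10^23 ≈ 1.2059 × 10^24 u.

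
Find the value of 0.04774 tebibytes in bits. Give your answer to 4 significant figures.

4.199e+11 bits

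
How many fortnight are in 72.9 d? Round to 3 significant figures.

1 day = 0.0714286 fortnight.
Thus 72.9 × 0.0714286 ≈ 5.21 fortnight.

5.21 fortnight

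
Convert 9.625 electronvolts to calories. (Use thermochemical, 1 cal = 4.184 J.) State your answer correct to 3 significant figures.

1 electronvolt = 3.82929e-20 cal.
Thus 9.625 × 3.82929e-20 ≈ 3.69e-19 cal.

3.69e-19 cal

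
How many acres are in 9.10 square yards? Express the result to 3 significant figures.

0.00188 acre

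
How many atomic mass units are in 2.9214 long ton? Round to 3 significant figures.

1 long ton = 6.11878e+29 u.
So 2.9214 × 6.11878e+29 ≈ 1.79e+30 u.

1.79e+30 atomic mass units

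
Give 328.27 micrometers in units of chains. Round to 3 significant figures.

1 μm = 4.97097 × 10^-8 chain.
Then 328.27 × 4.97097 × 10^-8 ≈ 1.63 × 10^-5 chain.

1.63 × 10^-5 chains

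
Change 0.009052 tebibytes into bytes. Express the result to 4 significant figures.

1 tebibyte = 1.09951e+12 B.
Then 0.009052 × 1.09951e+12 ≈ 9.953e+9 B.

9.953e+9 B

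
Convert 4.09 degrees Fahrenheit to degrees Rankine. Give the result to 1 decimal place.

463.8 degrees Rankine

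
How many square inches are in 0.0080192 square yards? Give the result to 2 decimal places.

1 yd² = 1296.00 in².
Thus 0.0080192 × 1296.00 ≈ 10.39 in².

10.39 square inches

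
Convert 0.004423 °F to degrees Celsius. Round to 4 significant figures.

-17.78 degrees Celsius

°F = °C × 9/5 + 32.
Applying the formula gives -17.78 °C.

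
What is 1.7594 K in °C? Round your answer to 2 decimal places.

-271.39 °C

K = °C + 273.15.
Applying the formula gives -271.39 °C.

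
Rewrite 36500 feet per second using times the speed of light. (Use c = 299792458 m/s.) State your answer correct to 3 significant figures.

3.71e-5 times the speed of light

1 foot per second = 1.01670e-9 c.
So 36500 × 1.01670e-9 ≈ 3.71e-5 c.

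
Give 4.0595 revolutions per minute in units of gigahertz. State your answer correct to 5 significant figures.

1 rpm = 1.66667e-11 GHz.
Then 4.0595 × 1.66667e-11 ≈ 6.7658e-11 GHz.

6.7658e-11 GHz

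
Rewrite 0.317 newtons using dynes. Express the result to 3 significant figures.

1 N = 100000 dyn.
So 0.317 × 100000 ≈ 31700 dyn.

31700 dyn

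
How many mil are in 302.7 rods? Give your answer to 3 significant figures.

1 rod = 198000 mil.
Then 302.7 × 198000 ≈ 5.99e+7 mil.

5.99e+7 mils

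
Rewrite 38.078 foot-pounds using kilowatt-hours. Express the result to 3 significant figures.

1.43e-5 kilowatt-hours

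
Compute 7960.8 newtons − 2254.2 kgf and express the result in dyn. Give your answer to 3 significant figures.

-1.41e+9 dyn

7960.8 N = 7.96080e+8 dyn and 2254.2 kgf = 2.21062e+9 dyn.
7.96080e+8 − 2.21062e+9 ≈ -1.41e+9 dyn.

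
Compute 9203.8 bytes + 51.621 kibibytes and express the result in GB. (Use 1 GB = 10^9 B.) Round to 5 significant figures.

9203.8 B = 9.20380 × 10^-6 GB and 51.621 KiB = 5.28599 × 10^-5 GB.
9.20380 × 10^-6 + 5.28599 × 10^-5 ≈ 6.2064 × 10^-5 GB.

6.2064 × 10^-5 GB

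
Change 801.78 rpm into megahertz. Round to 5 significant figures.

1.3363e-5 MHz

1 revolution per minute = 1.66667e-8 megahertz.
Then 801.78 × 1.66667e-8 ≈ 1.3363e-5 MHz.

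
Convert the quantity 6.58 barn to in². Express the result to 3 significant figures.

1 barn = 1.55000 × 10^-25 square inches.
6.58 × 1.55000 × 10^-25 ≈ 1.02 × 10^-24 in².

1.02 × 10^-24 in²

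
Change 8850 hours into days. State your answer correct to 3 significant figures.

369 days

1 h = 0.0416667 d.
Then 8850 × 0.0416667 ≈ 369 d.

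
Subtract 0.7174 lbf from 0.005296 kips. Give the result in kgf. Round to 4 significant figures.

2.077 kgf

0.005296 kip = 2.40223 kgf and 0.7174 lbf = 0.325407 kgf.
2.40223 − 0.325407 ≈ 2.077 kgf.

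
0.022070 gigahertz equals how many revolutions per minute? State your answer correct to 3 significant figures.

1 GHz = 6.00000 × 10^10 revolutions per minute.
0.022070 × 6.00000 × 10^10 ≈ 1.32 × 10^9 rpm.

1.32 × 10^9 rpm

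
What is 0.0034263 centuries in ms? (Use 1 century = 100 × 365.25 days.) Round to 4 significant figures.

1.081 × 10^10 milliseconds

1 century = 3.15576 × 10^12 ms.
So 0.0034263 × 3.15576 × 10^12 ≈ 1.081 × 10^10 ms.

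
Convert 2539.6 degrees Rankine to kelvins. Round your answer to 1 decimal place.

1410.9 K

°R = K × 9/5.
Applying the formula gives 1410.9 K.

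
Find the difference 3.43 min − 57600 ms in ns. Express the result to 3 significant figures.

1.48 × 10^11 nanoseconds

3.43 min = 2.05800 × 10^11 ns and 57600 ms = 5.76000 × 10^10 ns.
2.05800 × 10^11 − 5.76000 × 10^10 ≈ 1.48 × 10^11 ns.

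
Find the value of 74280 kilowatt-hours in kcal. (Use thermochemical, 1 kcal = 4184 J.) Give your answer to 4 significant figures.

6.391e+7 kcal

1 kWh = 860.421 kilocalories.
So 74280 × 860.421 ≈ 6.391e+7 kcal.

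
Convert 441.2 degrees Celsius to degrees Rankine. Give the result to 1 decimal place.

1285.8 °R

°R = (°C + 273.15) × 9/5.
Applying the formula gives 1285.8 °R.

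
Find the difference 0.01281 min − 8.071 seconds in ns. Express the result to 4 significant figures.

0.01281 min = 7.68600 × 10^8 ns and 8.071 s = 8.07100 × 10^9 ns.
7.68600 × 10^8 − 8.07100 × 10^9 ≈ -7.302 × 10^9 ns.

-7.302 × 10^9 ns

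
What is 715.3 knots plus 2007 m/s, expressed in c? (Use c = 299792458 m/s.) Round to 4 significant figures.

7.922 × 10^-6 c

715.3 kn = 1.22746 × 10^-6 c and 2007 m/s = 6.69463 × 10^-6 c.
1.22746 × 10^-6 + 6.69463 × 10^-6 ≈ 7.922 × 10^-6 c.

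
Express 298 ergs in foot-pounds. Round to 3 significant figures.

1 erg = 7.37562 × 10^-8 foot-pounds.
298 × 7.37562 × 10^-8 ≈ 2.20 × 10^-5 ft·lbf.

2.20 × 10^-5 foot-pounds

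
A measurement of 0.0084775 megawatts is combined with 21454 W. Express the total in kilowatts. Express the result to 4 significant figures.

0.0084775 MW = 8.47750 kW and 21454 W = 21.4540 kW.
8.47750 + 21.4540 ≈ 29.93 kW.

29.93 kilowatts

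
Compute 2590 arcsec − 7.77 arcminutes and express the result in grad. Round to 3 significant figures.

2590 arcsec = 0.799383 grad and 7.77 arcmin = 0.143889 grad.
0.799383 − 0.143889 ≈ 0.655 grad.

0.655 gradians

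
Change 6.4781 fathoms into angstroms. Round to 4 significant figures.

1 fathom = 1.82880 × 10^10 Å.
Thus 6.4781 × 1.82880 × 10^10 ≈ 1.185 × 10^11 Å.

1.185 × 10^11 angstroms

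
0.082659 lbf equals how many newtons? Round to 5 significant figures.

0.36769 newtons

1 pound-force = 4.44822 N.
0.082659 × 4.44822 ≈ 0.36769 N.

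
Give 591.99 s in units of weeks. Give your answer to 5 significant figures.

0.00097882 wk

1 s = 1.65344e-6 wk.
So 591.99 × 1.65344e-6 ≈ 0.00097882 wk.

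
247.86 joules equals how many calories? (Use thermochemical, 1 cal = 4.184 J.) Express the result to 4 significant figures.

59.24 cal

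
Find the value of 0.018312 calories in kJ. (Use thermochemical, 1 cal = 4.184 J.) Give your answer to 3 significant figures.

1 cal = 0.00418400 kilojoules.
Then 0.018312 × 0.00418400 ≈ 7.66e-5 kJ.

7.66e-5 kJ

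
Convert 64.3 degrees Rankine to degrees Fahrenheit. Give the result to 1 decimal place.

-395.4 degrees Fahrenheit

°R = °F + 459.67.
Applying the formula gives -395.4 °F.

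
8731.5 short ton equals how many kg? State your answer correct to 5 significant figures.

7.9211 × 10^6 kg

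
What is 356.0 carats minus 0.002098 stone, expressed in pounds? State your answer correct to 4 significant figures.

356.0 ct = 0.156969 lb and 0.002098 st = 0.0293720 lb.
0.156969 − 0.0293720 ≈ 0.1276 lb.

0.1276 pounds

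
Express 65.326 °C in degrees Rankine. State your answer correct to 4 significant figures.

609.3 °R

°R = (°C + 273.15) × 9/5.
Applying the formula gives 609.3 °R.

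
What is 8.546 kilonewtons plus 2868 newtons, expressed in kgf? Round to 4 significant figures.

1164 kgf

8.546 kN = 871.449 kgf and 2868 N = 292.455 kgf.
871.449 + 292.455 ≈ 1164 kgf.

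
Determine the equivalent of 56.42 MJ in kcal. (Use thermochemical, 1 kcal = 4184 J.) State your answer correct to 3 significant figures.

13500 kilocalories

1 megajoule = 239.006 kcal.
Then 56.42 × 239.006 ≈ 13500 kcal.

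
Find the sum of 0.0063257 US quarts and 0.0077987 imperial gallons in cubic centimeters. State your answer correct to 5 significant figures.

0.0063257 US qt = 5.98634 cm³ and 0.0077987 imp gal = 35.4536 cm³.
5.98634 + 35.4536 ≈ 41.440 cm³.

41.440 cm³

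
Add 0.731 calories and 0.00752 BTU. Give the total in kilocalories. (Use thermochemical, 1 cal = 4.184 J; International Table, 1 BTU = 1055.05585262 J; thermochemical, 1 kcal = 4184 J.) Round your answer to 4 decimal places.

0.0026 kcal

0.731 cal = 0.000731000 kcal and 0.00752 BTU = 0.00189628 kcal.
0.000731000 + 0.00189628 ≈ 0.0026 kcal.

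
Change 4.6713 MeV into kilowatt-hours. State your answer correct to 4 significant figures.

1 megaelectronvolt = 4.45049e-20 kWh.
Then 4.6713 × 4.45049e-20 ≈ 2.079e-19 kWh.

2.079e-19 kilowatt-hours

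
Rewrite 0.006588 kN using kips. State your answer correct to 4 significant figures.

1 kN = 0.224809 kip.
Then 0.006588 × 0.224809 ≈ 0.001481 kip.

0.001481 kip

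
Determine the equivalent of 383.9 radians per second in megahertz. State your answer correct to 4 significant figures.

6.110 × 10^-5 MHz

1 rad/s = 1.59155 × 10^-7 MHz.
Then 383.9 × 1.59155 × 10^-7 ≈ 6.110 × 10^-5 MHz.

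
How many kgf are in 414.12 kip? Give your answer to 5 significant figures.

1 kip = 453.592 kgf.
Then 414.12 × 453.592 ≈ 187840 kgf.

187840 kilograms-force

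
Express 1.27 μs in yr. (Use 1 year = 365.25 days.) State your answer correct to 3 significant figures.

4.02 × 10^-14 yr

1 microsecond = 3.16881 × 10^-14 years.
Thus 1.27 × 3.16881 × 10^-14 ≈ 4.02 × 10^-14 yr.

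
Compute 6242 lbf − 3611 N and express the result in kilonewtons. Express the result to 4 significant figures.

6242 lbf = 27.7658 kN and 3611 N = 3.61100 kN.
27.7658 − 3.61100 ≈ 24.15 kN.

24.15 kilonewtons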